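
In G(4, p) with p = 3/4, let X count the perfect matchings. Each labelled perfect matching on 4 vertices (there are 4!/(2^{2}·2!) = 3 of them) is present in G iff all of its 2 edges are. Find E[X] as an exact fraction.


K_4 has 4!/(2^{2}·2!) = 3 labelled perfect matchings.
For each such perfect matching H, let X_H = 1 if all 2 edges of H are present in G. Then P[X_H = 1] = p^{2} = (3/4)^{2} = 9/16.
By linearity of expectation: E[X] = Σ_H E[X_H] = 3 · p^{2} = 3 · 9/16 = 27/16.
Numerically: E[X] ≈ 1.69.

E[X] = 3 · (3/4)^{2} = 27/16 ≈ 1.69.


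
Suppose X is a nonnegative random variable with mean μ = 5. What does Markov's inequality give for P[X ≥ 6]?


μ = E[X] = 5, a = 6.
Markov: P[X ≥ 6] ≤ μ/a = (5)/6 = 5/6.
Numerically: ≈ 0.8333.
(Since a = 6 > μ = 5.0000, the bound 5/6 is < 1 and informative.)

P[X ≥ 6] ≤ 5/6 ≈ 0.8333.


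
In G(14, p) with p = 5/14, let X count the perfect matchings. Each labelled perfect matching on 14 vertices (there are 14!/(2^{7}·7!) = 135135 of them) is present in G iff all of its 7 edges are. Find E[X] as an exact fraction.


K_14 has 14!/(2^{7}·7!) = 135135 labelled perfect matchings.
For each such perfect matching H, let X_H = 1 if all 7 edges of H are present in G. Then P[X_H = 1] = p^{7} = (5/14)^{7} = 78125/105413504.
By linearity: E[X] = Σ_H E[X_H] = 135135 · p^{7} = 135135 · 78125/105413504 = 1508203125/15059072.
Numerically: E[X] ≈ 100.15.

E[X] = 135135 · (5/14)^{7} = 1508203125/15059072 ≈ 100.15.


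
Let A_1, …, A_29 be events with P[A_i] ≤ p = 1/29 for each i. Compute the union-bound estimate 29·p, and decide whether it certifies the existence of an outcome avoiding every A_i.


Union bound: P[∪_{i=1}^{29} A_i] ≤ Σ_i P[A_i] ≤ 29·p = 29·(1/29) = 1.
Numerically: 1 ≈ 1.00000.
Is 1 < 1? NO.
Since the bound 1 is ≥ 1, the union bound is uninformative here; it does NOT by itself certify existence.

29·p = 1 ≈ 1.00000; existence NOT certified by the union bound.


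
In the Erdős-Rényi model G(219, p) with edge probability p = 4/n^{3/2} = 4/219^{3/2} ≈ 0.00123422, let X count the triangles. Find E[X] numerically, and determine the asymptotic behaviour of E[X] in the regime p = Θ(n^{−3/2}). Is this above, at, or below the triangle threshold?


Number of potential triangles: C(219, 3) = 1726669.
Each occurs with probability p³ ≈ (0.00123422)³ ≈ 1.88010220e-09.
By linearity: E[X] = C(219, 3)·p³ ≈ 1726669 · 1.88010220e-09 ≈ 0.003246.
Since α = 3/2 > 1, p = c/n^{3/2} = o(1/n) is below the triangle threshold p ~ 1/n. Asymptotically E[X] ~ (c³/6)·n^{3(1−α)} = (4³/6)·n^{-1.5} → 0, so by Markov's inequality G has no triangles w.h.p.

E[X] ≈ 0.003246; in regime p = Θ(1/n^{3/2}) E[X] tends to 0 (below the triangle threshold p ~ 1/n).


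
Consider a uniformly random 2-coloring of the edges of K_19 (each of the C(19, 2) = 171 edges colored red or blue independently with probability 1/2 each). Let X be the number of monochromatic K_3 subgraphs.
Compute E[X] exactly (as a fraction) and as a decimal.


Let X = Σ_S X_S over the C(19, 3) = 969 subsets S of size 3, where X_S = 1 if the K_3 on S is monochromatic.
For a fixed S, the K_3 on S has C(3, 2) = 3 edges. P[all 3 edges red] = (1/2)^3, and likewise for blue, so P[monochromatic] = 2·(1/2)^3 = 2^{1 − 3} = 1/4.
By linearity of expectation: E[X] = C(19, 3) · 2^{1 − 3} = 969 · 1/4 = 969/4.
Numerically: E[X] ≈ 242.250.

E[X] = C(19,3)·2^(1−C(3,2)) = 969/4 ≈ 242.250.


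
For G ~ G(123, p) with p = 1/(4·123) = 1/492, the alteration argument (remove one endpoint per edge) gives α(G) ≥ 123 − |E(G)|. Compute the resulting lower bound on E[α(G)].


E[|E(G)|] = C(123, 2)·p = 7503 · (1/492) = 61/4.
E[α(G)] ≥ n − E[|E(G)|] = 123 − 61/4 = 431/4.
Numerically: ≈ 107.750.
(This is only a lower bound; the true E[α(G)] may be larger.)

E[α(G)] ≥ 431/4 ≈ 107.750.


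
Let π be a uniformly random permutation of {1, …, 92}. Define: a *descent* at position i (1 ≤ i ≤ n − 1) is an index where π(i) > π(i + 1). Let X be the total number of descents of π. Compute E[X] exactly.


Write X = Σ X_I over i = 1, …, 91, with X_I the indicator of one descent.
There are 91 indicators.
For each fixed i, the pair (π(i), π(i+1)) is a uniformly random ordered pair of distinct values from {1, …, 92}; by symmetry P[π(i) > π(i+1)] = 1/2.
By linearity: E[X] = 91 · (1/2) = (92 − 1) · (1/2) = 91/2 ≈ 45.5000.

E[X] = 91/2 = 45.5000.


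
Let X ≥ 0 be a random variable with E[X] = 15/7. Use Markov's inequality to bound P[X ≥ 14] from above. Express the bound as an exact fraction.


μ = E[X] = 15/7, a = 14.
Markov: P[X ≥ 14] ≤ μ/a = (15/7)/14 = 15/98.
Numerically: ≈ 0.1531.
(Since a = 14 > μ = 2.1429, the bound 15/98 is < 1 and informative.)

P[X ≥ 14] ≤ 15/98 ≈ 0.1531.


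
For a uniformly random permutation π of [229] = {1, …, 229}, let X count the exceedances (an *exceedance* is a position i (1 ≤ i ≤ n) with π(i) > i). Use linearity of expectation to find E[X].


Write X = Σ_{i=1}^{229} X_i, where X_i = 1_{π(i) > i}.
For each fixed i, π(i) is uniform over {1, …, 229} (marginal of a uniform permutation), so P[π(i) > i] = (n − i)/n. Summing: Σ_{i=1}^{229} (n − i)/n = (0 + 1 + … + 228)/229 = 229(229 − 1)/(2·229) = (229 − 1)/2.
Hence E[X] = Σ_{i=1}^{229} (229 − i)/229 = 114 ≈ 114.000.

E[X] = 114 = 114.000.


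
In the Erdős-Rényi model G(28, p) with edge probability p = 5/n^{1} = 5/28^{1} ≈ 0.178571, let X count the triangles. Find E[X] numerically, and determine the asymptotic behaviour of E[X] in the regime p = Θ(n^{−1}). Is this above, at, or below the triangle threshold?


Number of potential triangles: C(28, 3) = 3276.
Each occurs with probability p³ ≈ (0.178571)³ ≈ 5.69424198e-03.
By linearity: E[X] = C(28, 3)·p³ ≈ 3276 · 5.69424198e-03 ≈ 18.654337.
Here α = 1, so p = 5/n is exactly at the triangle threshold p ~ 1/n. Asymptotically E[X] → c³/6 = 5³/6 = 125/6 ≈ 20.833333, a bounded constant. In this regime the triangle count is asymptotically Poisson(c³/6).

E[X] ≈ 18.654337; in regime p = Θ(1/n^{1}) E[X] stays bounded (at the triangle threshold p ~ 1/n).


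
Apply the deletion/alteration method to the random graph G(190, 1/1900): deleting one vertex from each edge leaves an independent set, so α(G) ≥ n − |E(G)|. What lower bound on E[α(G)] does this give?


E[|E(G)|] = C(190, 2)·p = 17955 · (1/1900) = 189/20.
E[α(G)] ≥ n − E[|E(G)|] = 190 − 189/20 = 3611/20.
Numerically: ≈ 180.55000.
(This is only a lower bound; the true E[α(G)] may be larger.)

E[α(G)] ≥ 3611/20 ≈ 180.55000.


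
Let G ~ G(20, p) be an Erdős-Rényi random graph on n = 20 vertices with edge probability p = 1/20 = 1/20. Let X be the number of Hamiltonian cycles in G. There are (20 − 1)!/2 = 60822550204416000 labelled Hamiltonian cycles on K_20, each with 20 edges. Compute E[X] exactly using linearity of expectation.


K_20 has (20 − 1)!/2 = 60822550204416000 labelled Hamiltonian cycles.
For each such Hamiltonian cycle H, let X_H = 1 if all 20 edges of H are present in G. Then P[X_H = 1] = p^{20} = (1/20)^{20} = 1/104857600000000000000000000.
Summing the indicators: E[X] = Σ_H E[X_H] = 60822550204416000 · p^{20} = 60822550204416000 · 1/104857600000000000000000000 = 14849255421/25600000000000000000.
Numerically: E[X] ≈ 5.80049e-10.

E[X] = 60822550204416000 · (1/20)^{20} = 14849255421/25600000000000000000 ≈ 5.80049e-10.


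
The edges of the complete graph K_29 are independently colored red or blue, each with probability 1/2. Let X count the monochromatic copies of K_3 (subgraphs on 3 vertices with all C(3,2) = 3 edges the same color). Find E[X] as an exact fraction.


Let X = Σ_S X_S over the C(29, 3) = 3654 subsets S of size 3, where X_S = 1 if the K_3 on S is monochromatic.
For a fixed S, the K_3 on S has C(3, 2) = 3 edges. P[all 3 edges red] = (1/2)^3, and likewise for blue, so P[monochromatic] = 2·(1/2)^3 = 2^{1 − 3} = 1/4.
Summing: E[X] = C(29, 3) · 2^{1 − 3} = 3654 · 1/4 = 1827/2.
Numerically: E[X] ≈ 913.50000.

E[X] = C(29,3)·2^(1−C(3,2)) = 1827/2 ≈ 913.50000.


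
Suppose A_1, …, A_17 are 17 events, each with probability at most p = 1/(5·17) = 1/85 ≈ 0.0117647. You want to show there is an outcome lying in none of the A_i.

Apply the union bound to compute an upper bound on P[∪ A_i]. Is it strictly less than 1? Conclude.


Union bound: P[∪_{i=1}^{17} A_i] ≤ Σ_i P[A_i] ≤ 17·p = 17·(1/85) = 1/5.
Numerically: 1/5 ≈ 0.2000000.
Is 1/5 < 1? YES.
Since P[∪ A_i] ≤ 1/5 < 1, the complement has P[∩ A_i^c] ≥ 1 − 1/5 = 4/5 > 0, so some outcome avoids every A_i.

17·p = 1/5 ≈ 0.2000000; existence CERTIFIED by the union bound.


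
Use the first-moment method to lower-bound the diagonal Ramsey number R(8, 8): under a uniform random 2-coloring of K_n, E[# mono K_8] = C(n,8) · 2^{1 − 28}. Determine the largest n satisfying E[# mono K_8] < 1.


We need C(n, 8) · 2^{1 − 28} < 1, i.e. C(n, 8) < 2^{28 − 1} = 134217728.
Check values of n near the boundary:
  n = 36: C(36, 8) = 30260340; 30260340 < 134217728? YES
  n = 37: C(37, 8) = 38608020; 38608020 < 134217728? YES
  n = 38: C(38, 8) = 48903492; 48903492 < 134217728? YES
  n = 39: C(39, 8) = 61523748; 61523748 < 134217728? YES
  n = 40: C(40, 8) = 76904685; 76904685 < 134217728? YES
  n = 41: C(41, 8) = 95548245; 95548245 < 134217728? YES
  n = 42: C(42, 8) = 118030185; 118030185 < 134217728? YES
  n = 43: C(43, 8) = 145008513; 145008513 < 134217728? NO
  n = 44: C(44, 8) = 177232627; 177232627 < 134217728? NO
  n = 45: C(45, 8) = 215553195; 215553195 < 134217728? NO
The largest n with C(n, 8) < 134217728 is n = 42 (where E[X] = 118030185/134217728 ≈ 0.8794). Hence R(8, 8) > 42, i.e. R(8, 8) ≥ 43.

Largest n = 42; hence R(8, 8) > 42.


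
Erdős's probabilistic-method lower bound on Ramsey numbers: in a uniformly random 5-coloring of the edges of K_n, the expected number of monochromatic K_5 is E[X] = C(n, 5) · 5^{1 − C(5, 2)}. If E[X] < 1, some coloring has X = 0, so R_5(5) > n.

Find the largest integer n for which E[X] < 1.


We need C(n, 5) · 5^{1 − 10} < 1, i.e. C(n, 5) < 5^{10 − 1} = 1953125.
Check values of n near the boundary:
  n = 46: C(46, 5) = 1370754; 1370754 < 1953125? YES
  n = 47: C(47, 5) = 1533939; 1533939 < 1953125? YES
  n = 48: C(48, 5) = 1712304; 1712304 < 1953125? YES
  n = 49: C(49, 5) = 1906884; 1906884 < 1953125? YES
  n = 50: C(50, 5) = 2118760; 2118760 < 1953125? NO
  n = 51: C(51, 5) = 2349060; 2349060 < 1953125? NO
  n = 52: C(52, 5) = 2598960; 2598960 < 1953125? NO
The largest n with C(n, 5) < 1953125 is n = 49 (where E[X] = 1906884/1953125 ≈ 0.976325). Hence R_5(5) > 49, i.e. R_5(5) ≥ 50.

Largest n = 49; hence R_5(5) > 49.


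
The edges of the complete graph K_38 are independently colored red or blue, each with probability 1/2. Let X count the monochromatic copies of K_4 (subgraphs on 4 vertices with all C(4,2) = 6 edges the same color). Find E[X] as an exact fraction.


Let X = Σ_S X_S over the C(38, 4) = 73815 subsets S of size 4, where X_S = 1 if the K_4 on S is monochromatic.
For a fixed S, the K_4 on S has C(4, 2) = 6 edges. P[all 6 edges red] = (1/2)^6, and likewise for blue, so P[monochromatic] = 2·(1/2)^6 = 2^{1 − 6} = 1/32.
By linearity: E[X] = C(38, 4) · 2^{1 − 6} = 73815 · 1/32 = 73815/32.
Numerically: E[X] ≈ 2306.71875.

E[X] = C(38,4)·2^(1−C(4,2)) = 73815/32 ≈ 2306.71875.


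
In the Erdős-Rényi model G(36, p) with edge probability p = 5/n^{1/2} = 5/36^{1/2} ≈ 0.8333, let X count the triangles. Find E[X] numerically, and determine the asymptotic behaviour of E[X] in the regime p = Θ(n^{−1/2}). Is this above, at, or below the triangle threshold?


Number of potential triangles: C(36, 3) = 7140.
Each occurs with probability p³ ≈ (0.8333)³ ≈ 5.787037e-01.
By linearity: E[X] = C(36, 3)·p³ ≈ 7140 · 5.787037e-01 ≈ 4131.9444.
Since α = 1/2 < 1, p = c/n^{1/2} ≫ 1/n is above the triangle threshold p ~ 1/n. Asymptotically E[X] ~ (c³/6)·n^{3(1−α)} = (5³/6)·n^{1.5} → ∞; triangles are abundant w.h.p.

E[X] ≈ 4131.9444; in regime p = Θ(1/n^{1/2}) E[X] diverges (above the triangle threshold p ~ 1/n).


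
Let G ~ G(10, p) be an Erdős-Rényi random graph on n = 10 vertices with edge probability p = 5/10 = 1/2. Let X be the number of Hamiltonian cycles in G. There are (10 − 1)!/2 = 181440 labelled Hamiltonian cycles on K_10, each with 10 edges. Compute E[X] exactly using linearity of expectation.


K_10 has (10 − 1)!/2 = 181440 labelled Hamiltonian cycles.
For each such Hamiltonian cycle H, let X_H = 1 if all 10 edges of H are present in G. Then P[X_H = 1] = p^{10} = (1/2)^{10} = 1/1024.
By linearity: E[X] = Σ_H E[X_H] = 181440 · p^{10} = 181440 · 1/1024 = 2835/16.
Numerically: E[X] ≈ 177.19.

E[X] = 181440 · (1/2)^{10} = 2835/16 ≈ 177.19.


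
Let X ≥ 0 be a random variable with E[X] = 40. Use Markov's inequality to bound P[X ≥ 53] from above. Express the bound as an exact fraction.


μ = E[X] = 40, a = 53.
Markov: P[X ≥ 53] ≤ μ/a = (40)/53 = 40/53.
Numerically: ≈ 0.7547.
(Since a = 53 > μ = 40.0000, the bound 40/53 is < 1 and informative.)

P[X ≥ 53] ≤ 40/53 ≈ 0.7547.


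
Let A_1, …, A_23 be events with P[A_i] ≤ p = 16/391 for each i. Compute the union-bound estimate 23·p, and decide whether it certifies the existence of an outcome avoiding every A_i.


Union bound: P[∪_{i=1}^{23} A_i] ≤ Σ_i P[A_i] ≤ 23·p = 23·(16/391) = 16/17.
Numerically: 16/17 ≈ 0.9411765.
Is 16/17 < 1? YES.
Since P[∪ A_i] ≤ 16/17 < 1, the complement has P[∩ A_i^c] ≥ 1 − 16/17 = 1/17 > 0, so some outcome avoids every A_i.

23·p = 16/17 ≈ 0.9411765; existence CERTIFIED by the union bound.


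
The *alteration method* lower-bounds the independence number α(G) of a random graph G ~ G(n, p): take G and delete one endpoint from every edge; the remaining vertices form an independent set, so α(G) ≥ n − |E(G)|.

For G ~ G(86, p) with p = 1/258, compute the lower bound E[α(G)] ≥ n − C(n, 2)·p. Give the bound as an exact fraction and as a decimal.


E[|E(G)|] = C(86, 2)·p = 3655 · (1/258) = 85/6.
E[α(G)] ≥ n − E[|E(G)|] = 86 − 85/6 = 431/6.
Numerically: ≈ 71.833.
(This is only a lower bound; the true E[α(G)] may be larger.)

E[α(G)] ≥ 431/6 ≈ 71.833.


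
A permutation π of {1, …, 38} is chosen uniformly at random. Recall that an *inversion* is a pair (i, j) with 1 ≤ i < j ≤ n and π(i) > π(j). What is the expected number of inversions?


Write X = Σ X_I over the C(38, 2) = 703 pairs i < j, with X_I the indicator of one inversion.
There are 703 indicators.
For each fixed pair i < j, the values π(i) and π(j) are two distinct elements of {1, …, 38} in uniformly random order; by symmetry P[π(i) > π(j)] = 1/2.
By linearity: E[X] = 703 · (1/2) = C(38, 2) · (1/2) = 703/2 = 703/2 ≈ 351.500000.

E[X] = 703/2 = 351.500000.


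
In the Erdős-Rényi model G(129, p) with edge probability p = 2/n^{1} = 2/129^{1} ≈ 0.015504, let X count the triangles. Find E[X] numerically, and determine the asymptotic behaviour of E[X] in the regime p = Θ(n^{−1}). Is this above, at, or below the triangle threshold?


Number of potential triangles: C(129, 3) = 349504.
Each occurs with probability p³ ≈ (0.015504)³ ≈ 3.7266693e-06.
By linearity: E[X] = C(129, 3)·p³ ≈ 349504 · 3.7266693e-06 ≈ 1.30249.
Here α = 1, so p = 2/n is exactly at the triangle threshold p ~ 1/n. Asymptotically E[X] → c³/6 = 2³/6 = 4/3 ≈ 1.33333, a bounded constant. In this regime the triangle count is asymptotically Poisson(c³/6).

E[X] ≈ 1.30249; in regime p = Θ(1/n^{1}) E[X] stays bounded (at the triangle threshold p ~ 1/n).


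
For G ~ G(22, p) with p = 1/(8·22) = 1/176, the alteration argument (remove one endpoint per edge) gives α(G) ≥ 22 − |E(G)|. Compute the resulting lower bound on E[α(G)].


E[|E(G)|] = C(22, 2)·p = 231 · (1/176) = 21/16.
E[α(G)] ≥ n − E[|E(G)|] = 22 − 21/16 = 331/16.
Numerically: ≈ 20.6875.
(This is only a lower bound; the true E[α(G)] may be larger.)

E[α(G)] ≥ 331/16 ≈ 20.6875.


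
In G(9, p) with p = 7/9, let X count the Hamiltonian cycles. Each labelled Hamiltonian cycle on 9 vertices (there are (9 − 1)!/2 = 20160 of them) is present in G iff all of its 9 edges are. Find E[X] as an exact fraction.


K_9 has (9 − 1)!/2 = 20160 labelled Hamiltonian cycles.
For each such Hamiltonian cycle H, let X_H = 1 if all 9 edges of H are present in G. Then P[X_H = 1] = p^{9} = (7/9)^{9} = 40353607/387420489.
By linearity of expectation: E[X] = Σ_H E[X_H] = 20160 · p^{9} = 20160 · 40353607/387420489 = 90392079680/43046721.
Numerically: E[X] ≈ 2.1e+03.

E[X] = 20160 · (7/9)^{9} = 90392079680/43046721 ≈ 2.1e+03.


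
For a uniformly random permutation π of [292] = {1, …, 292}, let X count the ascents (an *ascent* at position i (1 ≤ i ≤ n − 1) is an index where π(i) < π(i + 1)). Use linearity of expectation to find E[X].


Write X = Σ X_I over i = 1, …, 291, with X_I the indicator of one ascent.
There are 291 indicators.
For each fixed i, the pair (π(i), π(i+1)) is a uniformly random ordered pair of distinct values from {1, …, 292}; by symmetry P[π(i) < π(i+1)] = 1/2.
By linearity: E[X] = 291 · (1/2) = (292 − 1) · (1/2) = 291/2 ≈ 145.50000.

E[X] = 291/2 = 145.50000.


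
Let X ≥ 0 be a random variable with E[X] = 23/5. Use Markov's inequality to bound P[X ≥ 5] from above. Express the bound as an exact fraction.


μ = E[X] = 23/5, a = 5.
Markov: P[X ≥ 5] ≤ μ/a = (23/5)/5 = 23/25.
Numerically: ≈ 0.92000.
(Since a = 5 > μ = 4.60000, the bound 23/25 is < 1 and informative.)

P[X ≥ 5] ≤ 23/25 ≈ 0.92000.


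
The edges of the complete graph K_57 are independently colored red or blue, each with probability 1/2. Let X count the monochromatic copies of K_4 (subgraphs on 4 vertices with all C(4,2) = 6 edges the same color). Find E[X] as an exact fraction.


Let X = Σ_S X_S over the C(57, 4) = 395010 subsets S of size 4, where X_S = 1 if the K_4 on S is monochromatic.
For a fixed S, the K_4 on S has C(4, 2) = 6 edges. P[all 6 edges red] = (1/2)^6, and likewise for blue, so P[monochromatic] = 2·(1/2)^6 = 2^{1 − 6} = 1/32.
Summing: E[X] = C(57, 4) · 2^{1 − 6} = 395010 · 1/32 = 197505/16.
Numerically: E[X] ≈ 12344.0625.

E[X] = C(57,4)·2^(1−C(4,2)) = 197505/16 ≈ 12344.0625.


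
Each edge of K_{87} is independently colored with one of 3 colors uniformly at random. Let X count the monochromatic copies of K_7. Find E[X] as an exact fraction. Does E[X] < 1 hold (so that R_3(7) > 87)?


E[X] = C(87, 7) · 3^{1 − 21} = 5843355957 · 3^{−20} = 5843355957/3486784401.
As a reduced fraction: E[X] = 72140197/43046721 ≈ 1.676.
Is E[X] < 1? NO.
Since E[X] ≥ 1, the first-moment bound is inconclusive at n = 87; it does NOT by itself certify R_3(7) > 87.

E[X] = 72140197/43046721 ≈ 1.676; E[X] ≥ 1; first-moment method inconclusive here.


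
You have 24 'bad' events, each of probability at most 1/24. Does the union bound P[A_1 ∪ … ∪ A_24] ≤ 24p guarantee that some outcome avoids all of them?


Union bound: P[∪_{i=1}^{24} A_i] ≤ Σ_i P[A_i] ≤ 24·p = 24·(1/24) = 1.
Numerically: 1 ≈ 1.0000000.
Is 1 < 1? NO.
Since the bound 1 is ≥ 1, the union bound is uninformative here; it does NOT by itself certify existence.

24·p = 1 ≈ 1.0000000; existence NOT certified by the union bound.


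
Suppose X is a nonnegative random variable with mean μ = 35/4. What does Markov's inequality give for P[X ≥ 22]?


μ = E[X] = 35/4, a = 22.
Markov: P[X ≥ 22] ≤ μ/a = (35/4)/22 = 35/88.
Numerically: ≈ 0.398.
(Since a = 22 > μ = 8.750, the bound 35/88 is < 1 and informative.)

P[X ≥ 22] ≤ 35/88 ≈ 0.398.


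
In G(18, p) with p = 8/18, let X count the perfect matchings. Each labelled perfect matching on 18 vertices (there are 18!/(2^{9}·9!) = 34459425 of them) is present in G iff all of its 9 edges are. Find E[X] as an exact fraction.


K_18 has 18!/(2^{9}·9!) = 34459425 labelled perfect matchings.
For each such perfect matching H, let X_H = 1 if all 9 edges of H are present in G. Then P[X_H = 1] = p^{9} = (4/9)^{9} = 262144/387420489.
By linearity: E[X] = Σ_H E[X_H] = 34459425 · p^{9} = 34459425 · 262144/387420489 = 111522611200/4782969.
Numerically: E[X] ≈ 2.332e+04.

E[X] = 34459425 · (4/9)^{9} = 111522611200/4782969 ≈ 2.332e+04.


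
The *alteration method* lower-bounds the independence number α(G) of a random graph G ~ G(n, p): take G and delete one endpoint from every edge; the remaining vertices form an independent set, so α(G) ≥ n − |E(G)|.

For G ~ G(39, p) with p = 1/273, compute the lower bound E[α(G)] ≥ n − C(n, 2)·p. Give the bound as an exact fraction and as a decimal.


E[|E(G)|] = C(39, 2)·p = 741 · (1/273) = 19/7.
E[α(G)] ≥ n − E[|E(G)|] = 39 − 19/7 = 254/7.
Numerically: ≈ 36.285714.
(This is only a lower bound; the true E[α(G)] may be larger.)

E[α(G)] ≥ 254/7 ≈ 36.285714.


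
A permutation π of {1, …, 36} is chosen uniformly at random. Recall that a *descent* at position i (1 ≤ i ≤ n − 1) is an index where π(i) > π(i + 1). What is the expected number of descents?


Write X = Σ X_I over i = 1, …, 35, with X_I the indicator of one descent.
There are 35 indicators.
For each fixed i, the pair (π(i), π(i+1)) is a uniformly random ordered pair of distinct values from {1, …, 36}; by symmetry P[π(i) > π(i+1)] = 1/2.
By linearity: E[X] = 35 · (1/2) = (36 − 1) · (1/2) = 35/2 ≈ 17.5000.

E[X] = 35/2 = 17.5000.


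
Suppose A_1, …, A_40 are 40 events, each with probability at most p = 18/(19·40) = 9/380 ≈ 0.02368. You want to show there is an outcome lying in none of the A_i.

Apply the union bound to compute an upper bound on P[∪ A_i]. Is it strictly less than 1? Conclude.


Union bound: P[∪_{i=1}^{40} A_i] ≤ Σ_i P[A_i] ≤ 40·p = 40·(9/380) = 18/19.
Numerically: 18/19 ≈ 0.94737.
Is 18/19 < 1? YES.
Since P[∪ A_i] ≤ 18/19 < 1, the complement has P[∩ A_i^c] ≥ 1 − 18/19 = 1/19 > 0, so some outcome avoids every A_i.

40·p = 18/19 ≈ 0.94737; existence CERTIFIED by the union bound.


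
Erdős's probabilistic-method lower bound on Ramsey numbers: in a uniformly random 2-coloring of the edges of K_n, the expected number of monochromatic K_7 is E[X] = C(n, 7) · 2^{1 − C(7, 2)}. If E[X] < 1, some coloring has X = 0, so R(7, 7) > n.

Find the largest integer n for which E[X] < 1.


We need C(n, 7) · 2^{1 − 21} < 1, i.e. C(n, 7) < 2^{21 − 1} = 1048576.
Check values of n near the boundary:
  n = 23: C(23, 7) = 245157; 245157 < 1048576? YES
  n = 24: C(24, 7) = 346104; 346104 < 1048576? YES
  n = 25: C(25, 7) = 480700; 480700 < 1048576? YES
  n = 26: C(26, 7) = 657800; 657800 < 1048576? YES
  n = 27: C(27, 7) = 888030; 888030 < 1048576? YES
  n = 28: C(28, 7) = 1184040; 1184040 < 1048576? NO
  n = 29: C(29, 7) = 1560780; 1560780 < 1048576? NO
  n = 30: C(30, 7) = 2035800; 2035800 < 1048576? NO
The largest n with C(n, 7) < 1048576 is n = 27 (where E[X] = 444015/524288 ≈ 0.84689). Hence R(7, 7) > 27, i.e. R(7, 7) ≥ 28.

Largest n = 27; hence R(7, 7) > 27.


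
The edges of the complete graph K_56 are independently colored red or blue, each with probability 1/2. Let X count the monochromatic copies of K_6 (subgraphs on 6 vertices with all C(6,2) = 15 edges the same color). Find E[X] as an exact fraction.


Let X = Σ_S X_S over the C(56, 6) = 32468436 subsets S of size 6, where X_S = 1 if the K_6 on S is monochromatic.
For a fixed S, the K_6 on S has C(6, 2) = 15 edges. P[all 15 edges red] = (1/2)^15, and likewise for blue, so P[monochromatic] = 2·(1/2)^15 = 2^{1 − 15} = 1/16384.
By linearity: E[X] = C(56, 6) · 2^{1 − 15} = 32468436 · 1/16384 = 8117109/4096.
Numerically: E[X] ≈ 1981.71606.

E[X] = C(56,6)·2^(1−C(6,2)) = 8117109/4096 ≈ 1981.71606.


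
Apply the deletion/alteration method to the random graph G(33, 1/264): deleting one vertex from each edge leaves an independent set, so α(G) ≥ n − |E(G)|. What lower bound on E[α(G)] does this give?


E[|E(G)|] = C(33, 2)·p = 528 · (1/264) = 2.
E[α(G)] ≥ n − E[|E(G)|] = 33 − 2 = 31.
Numerically: ≈ 31.000000.
(This is only a lower bound; the true E[α(G)] may be larger.)

E[α(G)] ≥ 31 ≈ 31.000000.


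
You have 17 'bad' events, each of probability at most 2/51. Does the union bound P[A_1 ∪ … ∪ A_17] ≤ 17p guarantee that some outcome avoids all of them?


Union bound: P[∪_{i=1}^{17} A_i] ≤ Σ_i P[A_i] ≤ 17·p = 17·(2/51) = 2/3.
Numerically: 2/3 ≈ 0.666667.
Is 2/3 < 1? YES.
Since P[∪ A_i] ≤ 2/3 < 1, the complement has P[∩ A_i^c] ≥ 1 − 2/3 = 1/3 > 0, so some outcome avoids every A_i.

17·p = 2/3 ≈ 0.666667; existence CERTIFIED by the union bound.


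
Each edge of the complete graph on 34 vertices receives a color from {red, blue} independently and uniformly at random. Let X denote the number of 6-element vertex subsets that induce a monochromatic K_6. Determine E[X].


Let X = Σ_S X_S over the C(34, 6) = 1344904 subsets S of size 6, where X_S = 1 if the K_6 on S is monochromatic.
For a fixed S, the K_6 on S has C(6, 2) = 15 edges. P[all 15 edges red] = (1/2)^15, and likewise for blue, so P[monochromatic] = 2·(1/2)^15 = 2^{1 − 15} = 1/16384.
Summing: E[X] = C(34, 6) · 2^{1 − 15} = 1344904 · 1/16384 = 168113/2048.
Numerically: E[X] ≈ 82.086.

E[X] = C(34,6)·2^(1−C(6,2)) = 168113/2048 ≈ 82.086.


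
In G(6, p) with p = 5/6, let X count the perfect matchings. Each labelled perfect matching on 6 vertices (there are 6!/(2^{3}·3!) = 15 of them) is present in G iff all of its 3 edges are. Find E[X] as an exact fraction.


K_6 has 6!/(2^{3}·3!) = 15 labelled perfect matchings.
For each such perfect matching H, let X_H = 1 if all 3 edges of H are present in G. Then P[X_H = 1] = p^{3} = (5/6)^{3} = 125/216.
By linearity: E[X] = Σ_H E[X_H] = 15 · p^{3} = 15 · 125/216 = 625/72.
Numerically: E[X] ≈ 8.68.

E[X] = 15 · (5/6)^{3} = 625/72 ≈ 8.68.


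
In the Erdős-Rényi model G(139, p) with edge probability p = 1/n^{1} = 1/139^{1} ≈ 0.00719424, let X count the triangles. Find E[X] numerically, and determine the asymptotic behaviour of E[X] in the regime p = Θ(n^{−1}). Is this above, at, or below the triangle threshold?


Number of potential triangles: C(139, 3) = 437989.
Each occurs with probability p³ ≈ (0.00719424)³ ≈ 3.72353636e-07.
By linearity: E[X] = C(139, 3)·p³ ≈ 437989 · 3.72353636e-07 ≈ 0.163087.
Here α = 1, so p = 1/n is exactly at the triangle threshold p ~ 1/n. Asymptotically E[X] → c³/6 = 1³/6 = 1/6 ≈ 0.166667, a bounded constant. In this regime the triangle count is asymptotically Poisson(c³/6).

E[X] ≈ 0.163087; in regime p = Θ(1/n^{1}) E[X] stays bounded (at the triangle threshold p ~ 1/n).


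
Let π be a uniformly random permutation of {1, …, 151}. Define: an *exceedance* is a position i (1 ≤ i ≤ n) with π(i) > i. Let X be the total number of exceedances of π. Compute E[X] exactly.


Write X = Σ_{i=1}^{151} X_i, where X_i = 1_{π(i) > i}.
For each fixed i, π(i) is uniform over {1, …, 151} (marginal of a uniform permutation), so P[π(i) > i] = (n − i)/n. Summing: Σ_{i=1}^{151} (n − i)/n = (0 + 1 + … + 150)/151 = 151(151 − 1)/(2·151) = (151 − 1)/2.
Hence E[X] = Σ_{i=1}^{151} (151 − i)/151 = 75 ≈ 75.00000.

E[X] = 75 = 75.00000.


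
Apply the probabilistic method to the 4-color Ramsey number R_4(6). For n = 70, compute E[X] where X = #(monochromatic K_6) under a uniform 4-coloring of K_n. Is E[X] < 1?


E[X] = C(70, 6) · 4^{1 − 15} = 131115985 · 4^{−14} = 131115985/268435456.
As a reduced fraction: E[X] = 131115985/268435456 ≈ 0.4884451.
Is E[X] < 1? YES.
Since E[X] < 1, there exists a 4-coloring of K_{70} with no monochromatic K_6; hence R_4(6) > 70.

E[X] = 131115985/268435456 ≈ 0.4884451; E[X] < 1, so R_4(6) > 70.


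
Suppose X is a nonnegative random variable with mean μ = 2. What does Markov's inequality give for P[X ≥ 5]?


μ = E[X] = 2, a = 5.
Markov: P[X ≥ 5] ≤ μ/a = (2)/5 = 2/5.
Numerically: ≈ 0.4000.
(Since a = 5 > μ = 2.0000, the bound 2/5 is < 1 and informative.)

P[X ≥ 5] ≤ 2/5 ≈ 0.4000.


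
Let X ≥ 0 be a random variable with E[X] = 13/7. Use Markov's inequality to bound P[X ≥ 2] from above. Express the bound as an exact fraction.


μ = E[X] = 13/7, a = 2.
Markov: P[X ≥ 2] ≤ μ/a = (13/7)/2 = 13/14.
Numerically: ≈ 0.92857.
(Since a = 2 > μ = 1.85714, the bound 13/14 is < 1 and informative.)

P[X ≥ 2] ≤ 13/14 ≈ 0.92857.


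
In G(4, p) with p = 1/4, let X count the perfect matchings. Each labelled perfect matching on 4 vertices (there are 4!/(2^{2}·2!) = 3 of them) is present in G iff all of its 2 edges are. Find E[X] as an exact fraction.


K_4 has 4!/(2^{2}·2!) = 3 labelled perfect matchings.
For each such perfect matching H, let X_H = 1 if all 2 edges of H are present in G. Then P[X_H = 1] = p^{2} = (1/4)^{2} = 1/16.
By linearity of expectation: E[X] = Σ_H E[X_H] = 3 · p^{2} = 3 · 1/16 = 3/16.
Numerically: E[X] ≈ 0.1875.

E[X] = 3 · (1/4)^{2} = 3/16 ≈ 0.1875.


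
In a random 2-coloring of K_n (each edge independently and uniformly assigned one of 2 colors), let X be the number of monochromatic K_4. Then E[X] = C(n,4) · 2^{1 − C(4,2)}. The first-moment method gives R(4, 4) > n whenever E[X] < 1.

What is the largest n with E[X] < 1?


We need C(n, 4) · 2^{1 − 6} < 1, i.e. C(n, 4) < 2^{6 − 1} = 32.
Check values of n near the boundary:
  n = 4: C(4, 4) = 1; 1 < 32? YES
  n = 5: C(5, 4) = 5; 5 < 32? YES
  n = 6: C(6, 4) = 15; 15 < 32? YES
  n = 7: C(7, 4) = 35; 35 < 32? NO
The largest n with C(n, 4) < 32 is n = 6 (where E[X] = 15/32 ≈ 0.4688). Hence R(4, 4) > 6, i.e. R(4, 4) ≥ 7.

Largest n = 6; hence R(4, 4) > 6.


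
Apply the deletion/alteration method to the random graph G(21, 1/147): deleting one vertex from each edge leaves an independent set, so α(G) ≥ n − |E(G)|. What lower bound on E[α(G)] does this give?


E[|E(G)|] = C(21, 2)·p = 210 · (1/147) = 10/7.
E[α(G)] ≥ n − E[|E(G)|] = 21 − 10/7 = 137/7.
Numerically: ≈ 19.57143.
(This is only a lower bound; the true E[α(G)] may be larger.)

E[α(G)] ≥ 137/7 ≈ 19.57143.


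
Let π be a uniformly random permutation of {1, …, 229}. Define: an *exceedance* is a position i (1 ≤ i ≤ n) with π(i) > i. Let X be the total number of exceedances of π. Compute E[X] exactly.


Write X = Σ_{i=1}^{229} X_i, where X_i = 1_{π(i) > i}.
For each fixed i, π(i) is uniform over {1, …, 229} (marginal of a uniform permutation), so P[π(i) > i] = (n − i)/n. Summing: Σ_{i=1}^{229} (n − i)/n = (0 + 1 + … + 228)/229 = 229(229 − 1)/(2·229) = (229 − 1)/2.
Hence E[X] = Σ_{i=1}^{229} (229 − i)/229 = 114 ≈ 114.00000.

E[X] = 114 = 114.00000.


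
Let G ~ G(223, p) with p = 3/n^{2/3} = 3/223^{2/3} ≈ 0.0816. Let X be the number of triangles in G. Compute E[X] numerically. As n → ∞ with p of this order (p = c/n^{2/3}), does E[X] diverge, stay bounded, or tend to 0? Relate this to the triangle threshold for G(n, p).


Number of potential triangles: C(223, 3) = 1823471.
Each occurs with probability p³ ≈ (0.0816)³ ≈ 5.42943e-04.
By linearity: E[X] = C(223, 3)·p³ ≈ 1823471 · 5.42943e-04 ≈ 990.040.
Since α = 2/3 < 1, p = c/n^{2/3} ≫ 1/n is above the triangle threshold p ~ 1/n. Asymptotically E[X] ~ (c³/6)·n^{3(1−α)} = (3³/6)·n^{1} → ∞; triangles are abundant w.h.p.

E[X] ≈ 990.040; in regime p = Θ(1/n^{2/3}) E[X] diverges (above the triangle threshold p ~ 1/n).


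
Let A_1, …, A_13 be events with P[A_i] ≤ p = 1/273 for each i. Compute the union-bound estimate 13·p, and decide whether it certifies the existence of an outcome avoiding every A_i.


Union bound: P[∪_{i=1}^{13} A_i] ≤ Σ_i P[A_i] ≤ 13·p = 13·(1/273) = 1/21.
Numerically: 1/21 ≈ 0.048.
Is 1/21 < 1? YES.
Since P[∪ A_i] ≤ 1/21 < 1, the complement has P[∩ A_i^c] ≥ 1 − 1/21 = 20/21 > 0, so some outcome avoids every A_i.

13·p = 1/21 ≈ 0.048; existence CERTIFIED by the union bound.


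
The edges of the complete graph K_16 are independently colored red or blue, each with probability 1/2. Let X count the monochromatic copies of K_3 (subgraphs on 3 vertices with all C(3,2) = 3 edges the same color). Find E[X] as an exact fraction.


Let X = Σ_S X_S over the C(16, 3) = 560 subsets S of size 3, where X_S = 1 if the K_3 on S is monochromatic.
For a fixed S, the K_3 on S has C(3, 2) = 3 edges. P[all 3 edges red] = (1/2)^3, and likewise for blue, so P[monochromatic] = 2·(1/2)^3 = 2^{1 − 3} = 1/4.
By linearity: E[X] = C(16, 3) · 2^{1 − 3} = 560 · 1/4 = 140.
Numerically: E[X] ≈ 140.0000.

E[X] = C(16,3)·2^(1−C(3,2)) = 140 ≈ 140.0000.


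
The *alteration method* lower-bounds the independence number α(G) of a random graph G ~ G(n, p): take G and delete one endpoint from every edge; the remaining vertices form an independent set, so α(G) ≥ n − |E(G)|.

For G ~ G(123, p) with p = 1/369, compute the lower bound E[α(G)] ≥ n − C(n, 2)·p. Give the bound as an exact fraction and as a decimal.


E[|E(G)|] = C(123, 2)·p = 7503 · (1/369) = 61/3.
E[α(G)] ≥ n − E[|E(G)|] = 123 − 61/3 = 308/3.
Numerically: ≈ 102.66667.
(This is only a lower bound; the true E[α(G)] may be larger.)

E[α(G)] ≥ 308/3 ≈ 102.66667.


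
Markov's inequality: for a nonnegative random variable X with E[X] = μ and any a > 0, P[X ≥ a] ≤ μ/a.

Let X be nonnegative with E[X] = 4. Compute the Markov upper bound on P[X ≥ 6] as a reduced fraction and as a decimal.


μ = E[X] = 4, a = 6.
Markov: P[X ≥ 6] ≤ μ/a = (4)/6 = 2/3.
Numerically: ≈ 0.6667.
(Since a = 6 > μ = 4.0000, the bound 2/3 is < 1 and informative.)

P[X ≥ 6] ≤ 2/3 ≈ 0.6667.


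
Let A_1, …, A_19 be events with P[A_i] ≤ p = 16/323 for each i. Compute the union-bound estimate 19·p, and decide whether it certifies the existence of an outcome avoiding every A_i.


Union bound: P[∪_{i=1}^{19} A_i] ≤ Σ_i P[A_i] ≤ 19·p = 19·(16/323) = 16/17.
Numerically: 16/17 ≈ 0.941.
Is 16/17 < 1? YES.
Since P[∪ A_i] ≤ 16/17 < 1, the complement has P[∩ A_i^c] ≥ 1 − 16/17 = 1/17 > 0, so some outcome avoids every A_i.

19·p = 16/17 ≈ 0.941; existence CERTIFIED by the union bound.


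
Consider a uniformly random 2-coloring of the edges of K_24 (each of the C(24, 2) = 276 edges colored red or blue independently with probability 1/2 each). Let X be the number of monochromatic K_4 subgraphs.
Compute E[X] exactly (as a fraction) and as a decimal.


Let X = Σ_S X_S over the C(24, 4) = 10626 subsets S of size 4, where X_S = 1 if the K_4 on S is monochromatic.
For a fixed S, the K_4 on S has C(4, 2) = 6 edges. P[all 6 edges red] = (1/2)^6, and likewise for blue, so P[monochromatic] = 2·(1/2)^6 = 2^{1 − 6} = 1/32.
Summing: E[X] = C(24, 4) · 2^{1 − 6} = 10626 · 1/32 = 5313/16.
Numerically: E[X] ≈ 332.0625.

E[X] = C(24,4)·2^(1−C(4,2)) = 5313/16 ≈ 332.0625.


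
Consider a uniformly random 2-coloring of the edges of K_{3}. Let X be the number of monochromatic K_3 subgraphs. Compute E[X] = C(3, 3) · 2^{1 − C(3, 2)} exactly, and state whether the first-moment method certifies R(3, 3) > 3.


E[X] = C(3, 3) · 2^{1 − 3} = 1 · 2^{−2} = 1/4.
As a reduced fraction: E[X] = 1/4 ≈ 0.2500.
Is E[X] < 1? YES.
Since E[X] < 1, there exists a 2-coloring of K_{3} with no monochromatic K_3; hence R(3, 3) > 3.

E[X] = 1/4 ≈ 0.2500; E[X] < 1, so R(3, 3) > 3.


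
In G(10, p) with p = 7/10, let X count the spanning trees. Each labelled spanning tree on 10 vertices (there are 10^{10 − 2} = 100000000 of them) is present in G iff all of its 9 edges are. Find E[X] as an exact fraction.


K_10 has 10^{10 − 2} = 100000000 labelled spanning trees.
For each such spanning tree H, let X_H = 1 if all 9 edges of H are present in G. Then P[X_H = 1] = p^{9} = (7/10)^{9} = 40353607/1000000000.
Summing the indicators: E[X] = Σ_H E[X_H] = 100000000 · p^{9} = 100000000 · 40353607/1000000000 = 40353607/10.
Numerically: E[X] ≈ 4.035e+06.

E[X] = 100000000 · (7/10)^{9} = 40353607/10 ≈ 4.035e+06.


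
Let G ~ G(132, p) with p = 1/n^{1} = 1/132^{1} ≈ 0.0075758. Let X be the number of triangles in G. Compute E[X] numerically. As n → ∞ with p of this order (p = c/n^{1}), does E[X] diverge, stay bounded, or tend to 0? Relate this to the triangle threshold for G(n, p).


Number of potential triangles: C(132, 3) = 374660.
Each occurs with probability p³ ≈ (0.0075758)³ ≈ 4.3478866e-07.
By linearity: E[X] = C(132, 3)·p³ ≈ 374660 · 4.3478866e-07 ≈ 0.16290.
Here α = 1, so p = 1/n is exactly at the triangle threshold p ~ 1/n. Asymptotically E[X] → c³/6 = 1³/6 = 1/6 ≈ 0.16667, a bounded constant. In this regime the triangle count is asymptotically Poisson(c³/6).

E[X] ≈ 0.16290; in regime p = Θ(1/n^{1}) E[X] stays bounded (at the triangle threshold p ~ 1/n).


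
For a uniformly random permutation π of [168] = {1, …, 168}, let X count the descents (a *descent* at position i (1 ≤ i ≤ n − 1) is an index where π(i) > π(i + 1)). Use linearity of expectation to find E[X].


Write X = Σ X_I over i = 1, …, 167, with X_I the indicator of one descent.
There are 167 indicators.
For each fixed i, the pair (π(i), π(i+1)) is a uniformly random ordered pair of distinct values from {1, …, 168}; by symmetry P[π(i) > π(i+1)] = 1/2.
By linearity: E[X] = 167 · (1/2) = (168 − 1) · (1/2) = 167/2 ≈ 83.500.

E[X] = 167/2 = 83.500.


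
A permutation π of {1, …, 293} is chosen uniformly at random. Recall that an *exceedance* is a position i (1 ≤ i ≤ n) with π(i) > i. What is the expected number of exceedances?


Write X = Σ_{i=1}^{293} X_i, where X_i = 1_{π(i) > i}.
For each fixed i, π(i) is uniform over {1, …, 293} (marginal of a uniform permutation), so P[π(i) > i] = (n − i)/n. Summing: Σ_{i=1}^{293} (n − i)/n = (0 + 1 + … + 292)/293 = 293(293 − 1)/(2·293) = (293 − 1)/2.
Hence E[X] = Σ_{i=1}^{293} (293 − i)/293 = 146 ≈ 146.000000.

E[X] = 146 = 146.000000.


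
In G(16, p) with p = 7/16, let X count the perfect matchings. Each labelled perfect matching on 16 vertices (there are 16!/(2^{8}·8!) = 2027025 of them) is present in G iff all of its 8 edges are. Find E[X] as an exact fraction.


K_16 has 16!/(2^{8}·8!) = 2027025 labelled perfect matchings.
For each such perfect matching H, let X_H = 1 if all 8 edges of H are present in G. Then P[X_H = 1] = p^{8} = (7/16)^{8} = 5764801/4294967296.
Summing the indicators: E[X] = Σ_H E[X_H] = 2027025 · p^{8} = 2027025 · 5764801/4294967296 = 11685395747025/4294967296.
Numerically: E[X] ≈ 2.72e+03.

E[X] = 2027025 · (7/16)^{8} = 11685395747025/4294967296 ≈ 2.72e+03.


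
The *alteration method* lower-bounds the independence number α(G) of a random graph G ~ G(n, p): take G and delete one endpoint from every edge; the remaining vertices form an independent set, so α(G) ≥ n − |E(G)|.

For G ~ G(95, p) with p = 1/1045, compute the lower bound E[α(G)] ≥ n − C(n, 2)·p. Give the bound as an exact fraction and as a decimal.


E[|E(G)|] = C(95, 2)·p = 4465 · (1/1045) = 47/11.
E[α(G)] ≥ n − E[|E(G)|] = 95 − 47/11 = 998/11.
Numerically: ≈ 90.72727.
(This is only a lower bound; the true E[α(G)] may be larger.)

E[α(G)] ≥ 998/11 ≈ 90.72727.


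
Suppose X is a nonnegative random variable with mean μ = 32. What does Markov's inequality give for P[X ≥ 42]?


μ = E[X] = 32, a = 42.
Markov: P[X ≥ 42] ≤ μ/a = (32)/42 = 16/21.
Numerically: ≈ 0.7619.
(Since a = 42 > μ = 32.0000, the bound 16/21 is < 1 and informative.)

P[X ≥ 42] ≤ 16/21 ≈ 0.7619.


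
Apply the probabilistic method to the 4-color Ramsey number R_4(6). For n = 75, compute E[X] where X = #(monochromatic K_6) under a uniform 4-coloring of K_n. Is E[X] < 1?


E[X] = C(75, 6) · 4^{1 − 15} = 201359550 · 4^{−14} = 201359550/268435456.
As a reduced fraction: E[X] = 100679775/134217728 ≈ 0.7501228.
Is E[X] < 1? YES.
Since E[X] < 1, there exists a 4-coloring of K_{75} with no monochromatic K_6; hence R_4(6) > 75.

E[X] = 100679775/134217728 ≈ 0.7501228; E[X] < 1, so R_4(6) > 75.
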